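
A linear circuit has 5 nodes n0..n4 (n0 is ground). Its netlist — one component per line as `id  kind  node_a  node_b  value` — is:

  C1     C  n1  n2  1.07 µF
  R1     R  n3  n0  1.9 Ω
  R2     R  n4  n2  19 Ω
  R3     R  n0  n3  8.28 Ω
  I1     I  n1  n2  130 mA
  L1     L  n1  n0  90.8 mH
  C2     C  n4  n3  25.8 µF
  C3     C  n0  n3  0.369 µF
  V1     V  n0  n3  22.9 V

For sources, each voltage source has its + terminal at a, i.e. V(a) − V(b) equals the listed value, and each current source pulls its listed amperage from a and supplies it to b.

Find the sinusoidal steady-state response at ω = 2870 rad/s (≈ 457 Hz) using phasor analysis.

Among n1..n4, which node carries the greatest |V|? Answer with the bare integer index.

1

MNA unknowns: 4 node voltages V₁..V_4 plus 1 source current (V1)
C1: Y=0.000+0.003071j on G[1,2]
R1: Y=0.5263+0.000j on G[3,0]
R2: Y=0.05263+0.000j on G[4,2]
R3: Y=0.1208+0.000j on G[0,3]
I1: z[1]−=0.13, z[2]+=0.13
L1: Y=0.000-0.003837j on G[1,0]
C2: Y=0.000+0.07405j on G[4,3]
C3: Y=0.000+0.001059j on G[0,3]
V1: row V0−V3=22.9, i_V1 at 0,3
solve → V1=39.68-150.0j, V2=-9.904-4.883j, V3=-22.90+0.000j, V4=-20.84-7.776j
aux → i_V1=-15.39-0.1765j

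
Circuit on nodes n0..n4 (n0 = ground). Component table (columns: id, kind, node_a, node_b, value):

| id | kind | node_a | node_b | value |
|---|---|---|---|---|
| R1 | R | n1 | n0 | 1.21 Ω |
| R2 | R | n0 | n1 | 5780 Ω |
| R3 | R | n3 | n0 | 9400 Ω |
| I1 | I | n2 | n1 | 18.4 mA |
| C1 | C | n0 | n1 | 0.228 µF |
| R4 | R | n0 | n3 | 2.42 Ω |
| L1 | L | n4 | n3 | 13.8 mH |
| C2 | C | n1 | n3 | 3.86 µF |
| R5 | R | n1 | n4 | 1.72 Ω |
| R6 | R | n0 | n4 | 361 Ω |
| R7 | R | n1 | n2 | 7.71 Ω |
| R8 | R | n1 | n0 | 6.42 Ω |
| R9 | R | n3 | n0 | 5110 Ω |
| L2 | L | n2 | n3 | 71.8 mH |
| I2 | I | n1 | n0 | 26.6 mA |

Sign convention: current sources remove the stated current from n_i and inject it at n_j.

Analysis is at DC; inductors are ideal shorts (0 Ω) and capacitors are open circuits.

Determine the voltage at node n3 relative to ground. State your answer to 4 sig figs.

Element admittances at DC:
  Y(R1) = 0.8264 S between n1,n0
  Y(R2) = 0.0001730 S between n0,n1
  Y(R3) = 0.0001064 S between n3,n0
  I1: injects 0.0184 A into n1 (from n2)
  Y(C1) = 0.000 S between n0,n1
  Y(R4) = 0.4132 S between n0,n3
  L1: short n4↔n3 (DC inductor)
  Y(C2) = 0.000 S between n1,n3
  Y(R5) = 0.5814 S between n1,n4
  Y(R6) = 0.002770 S between n0,n4
  Y(R7) = 0.1297 S between n1,n2
  Y(R8) = 0.1558 S between n1,n0
  Y(R9) = 0.0001957 S between n3,n0
  L2: short n2↔n3 (DC inductor)
  I2: injects 0.0266 A into n0 (from n1)
Assemble and solve the 6×6 MNA system:
  V(n1)=-0.01591  V(n2)=-0.02636  V(n3)=-0.02636  V(n4)=-0.02636
  i(L1)=0.006147  i(L2)=-0.01705

-0.02636 V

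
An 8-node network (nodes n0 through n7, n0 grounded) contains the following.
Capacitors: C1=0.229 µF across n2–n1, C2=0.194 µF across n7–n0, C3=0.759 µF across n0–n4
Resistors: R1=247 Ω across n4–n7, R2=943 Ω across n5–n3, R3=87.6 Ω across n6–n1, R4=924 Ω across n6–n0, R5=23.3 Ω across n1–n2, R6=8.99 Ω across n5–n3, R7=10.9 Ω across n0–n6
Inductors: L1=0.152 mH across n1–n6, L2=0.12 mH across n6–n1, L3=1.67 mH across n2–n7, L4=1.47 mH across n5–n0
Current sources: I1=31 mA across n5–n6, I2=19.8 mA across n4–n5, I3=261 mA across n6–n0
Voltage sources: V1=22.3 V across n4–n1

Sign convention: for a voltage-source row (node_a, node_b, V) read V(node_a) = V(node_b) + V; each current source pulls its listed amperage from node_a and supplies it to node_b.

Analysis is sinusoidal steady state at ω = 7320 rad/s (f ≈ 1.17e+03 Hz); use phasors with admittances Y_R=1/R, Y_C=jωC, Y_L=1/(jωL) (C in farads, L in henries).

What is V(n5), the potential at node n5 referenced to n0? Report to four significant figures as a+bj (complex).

Element admittances at ω=7320 rad/s:
  Y(C1) = 0.000+0.001676j S between n2,n1
  Y(C2) = 0.000+0.001420j S between n7,n0
  Y(R1) = 0.004049+0.000j S between n4,n7
  Y(R2) = 0.001060+0.000j S between n5,n3
  Y(L1) = 0.000-0.8988j S between n1,n6
  Y(L2) = 0.000-1.138j S between n6,n1
  I1: injects 0.031 A into n6 (from n5)
  Y(R3) = 0.01142+0.000j S between n6,n1
  Y(R4) = 0.001082+0.000j S between n6,n0
  Y(R5) = 0.04292+0.000j S between n1,n2
  I2: injects 0.0198 A into n5 (from n4)
  Y(L3) = 0.000-0.08180j S between n2,n7
  Y(R6) = 0.1112+0.000j S between n5,n3
  Y(C3) = 0.000+0.005556j S between n0,n4
  Y(R7) = 0.09174+0.000j S between n0,n6
  I3: injects 0.261 A into n0 (from n6)
  Y(L4) = 0.000-0.09293j S between n5,n0
  V1: constraint V(n4)−V(n1) = 22.3
Assemble and solve the 8×8 MNA system:
  V(n1)=-2.713-1.174j  V(n2)=-0.8072-1.305j  V(n3)=0.000-0.1205j  V(n4)=19.59-1.174j  V(n5)=0.000-0.1205j  V(n6)=-2.766-1.160j  V(n7)=-0.7776-0.3022j
  i(V1)=-0.1088-0.1053j

0.000-0.1205j V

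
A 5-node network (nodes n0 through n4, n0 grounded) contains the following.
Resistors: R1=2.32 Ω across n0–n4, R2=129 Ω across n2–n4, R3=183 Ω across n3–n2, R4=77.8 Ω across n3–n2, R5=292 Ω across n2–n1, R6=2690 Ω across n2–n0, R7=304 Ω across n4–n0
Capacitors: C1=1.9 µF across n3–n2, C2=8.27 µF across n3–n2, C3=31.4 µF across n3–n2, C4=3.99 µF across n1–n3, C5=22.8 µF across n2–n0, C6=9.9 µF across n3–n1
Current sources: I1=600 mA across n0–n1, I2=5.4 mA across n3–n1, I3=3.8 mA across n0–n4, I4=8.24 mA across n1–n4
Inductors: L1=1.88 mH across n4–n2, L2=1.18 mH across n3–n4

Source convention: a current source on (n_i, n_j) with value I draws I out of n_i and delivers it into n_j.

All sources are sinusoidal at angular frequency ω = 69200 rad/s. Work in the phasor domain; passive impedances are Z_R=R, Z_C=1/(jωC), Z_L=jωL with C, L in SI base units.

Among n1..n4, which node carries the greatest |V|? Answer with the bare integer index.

Element admittances at ω=69200 rad/s:
  Y(R1) = 0.4310+0.000j S between n0,n4
  Y(C1) = 0.000+0.1315j S between n3,n2
  Y(R2) = 0.007752+0.000j S between n2,n4
  I1: injects 0.6 A into n1 (from n0)
  Y(R3) = 0.005464+0.000j S between n3,n2
  Y(C2) = 0.000+0.5723j S between n3,n2
  Y(R4) = 0.01285+0.000j S between n3,n2
  Y(R5) = 0.003425+0.000j S between n2,n1
  Y(R6) = 0.0003717+0.000j S between n2,n0
  I2: injects 0.0054 A into n1 (from n3)
  Y(C3) = 0.000+2.173j S between n3,n2
  I3: injects 0.0038 A into n4 (from n0)
  Y(R7) = 0.003289+0.000j S between n4,n0
  Y(L1) = 0.000-0.007687j S between n4,n2
  Y(C4) = 0.000+0.2761j S between n1,n3
  Y(C5) = 0.000+1.578j S between n2,n0
  Y(C6) = 0.000+0.6851j S between n3,n1
  Y(L2) = 0.000-0.01225j S between n3,n4
  I4: injects 0.00824 A into n4 (from n1)
Assemble and solve the 4×4 MNA system:
  V(n1)=0.007182-1.211j  V(n2)=0.001915-0.3814j  V(n3)=0.004227-0.5896j  V(n4)=0.004602-0.006631j

1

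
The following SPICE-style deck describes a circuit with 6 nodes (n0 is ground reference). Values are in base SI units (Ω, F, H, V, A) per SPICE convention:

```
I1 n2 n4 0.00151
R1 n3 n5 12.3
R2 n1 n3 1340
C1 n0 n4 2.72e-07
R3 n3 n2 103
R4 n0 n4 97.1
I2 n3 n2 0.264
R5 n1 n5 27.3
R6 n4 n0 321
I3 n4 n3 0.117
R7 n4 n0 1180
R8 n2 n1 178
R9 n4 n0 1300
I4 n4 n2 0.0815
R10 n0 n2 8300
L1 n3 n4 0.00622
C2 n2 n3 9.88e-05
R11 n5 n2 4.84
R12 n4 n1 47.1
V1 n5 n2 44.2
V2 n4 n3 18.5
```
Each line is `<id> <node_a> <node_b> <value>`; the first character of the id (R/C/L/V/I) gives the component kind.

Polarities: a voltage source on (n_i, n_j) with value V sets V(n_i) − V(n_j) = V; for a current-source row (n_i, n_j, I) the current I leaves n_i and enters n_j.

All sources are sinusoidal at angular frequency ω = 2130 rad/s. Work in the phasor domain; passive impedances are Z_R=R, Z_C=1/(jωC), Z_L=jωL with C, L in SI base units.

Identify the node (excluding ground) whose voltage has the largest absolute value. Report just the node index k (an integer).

MNA unknowns: 5 node voltages V₁..V_5 plus 2 source currents (V1, V2)
I1: z[2]−=0.00151, z[4]+=0.00151
R1: Y=0.08130+0.000j on G[3,5]
R2: Y=0.0007463+0.000j on G[1,3]
C1: Y=0.000+0.0005794j on G[0,4]
R3: Y=0.009709+0.000j on G[3,2]
R4: Y=0.01030+0.000j on G[0,4]
I2: z[3]−=0.264, z[2]+=0.264
R5: Y=0.03663+0.000j on G[1,5]
R6: Y=0.003115+0.000j on G[4,0]
I3: z[4]−=0.117, z[3]+=0.117
R7: Y=0.0008475+0.000j on G[4,0]
R8: Y=0.005618+0.000j on G[2,1]
R9: Y=0.0007692+0.000j on G[4,0]
I4: z[4]−=0.0815, z[2]+=0.0815
R10: Y=0.0001205+0.000j on G[0,2]
L1: Y=0.000-0.07548j on G[3,4]
C2: Y=0.000+0.2104j on G[2,3]
R11: Y=0.2066+0.000j on G[5,2]
R12: Y=0.02123+0.000j on G[4,1]
V1: row V5−V2=44.2, i_V1 at 5,2
V2: row V4−V3=18.5, i_V2 at 4,3
solve → V1=8.582+8.733j, V2=-25.05+13.34j, V3=-18.30-0.1145j, V4=0.1964-0.1145j, V5=19.15+13.34j
aux → i_V1=-12.56-1.262j, i_V2=-0.02198+1.586j

2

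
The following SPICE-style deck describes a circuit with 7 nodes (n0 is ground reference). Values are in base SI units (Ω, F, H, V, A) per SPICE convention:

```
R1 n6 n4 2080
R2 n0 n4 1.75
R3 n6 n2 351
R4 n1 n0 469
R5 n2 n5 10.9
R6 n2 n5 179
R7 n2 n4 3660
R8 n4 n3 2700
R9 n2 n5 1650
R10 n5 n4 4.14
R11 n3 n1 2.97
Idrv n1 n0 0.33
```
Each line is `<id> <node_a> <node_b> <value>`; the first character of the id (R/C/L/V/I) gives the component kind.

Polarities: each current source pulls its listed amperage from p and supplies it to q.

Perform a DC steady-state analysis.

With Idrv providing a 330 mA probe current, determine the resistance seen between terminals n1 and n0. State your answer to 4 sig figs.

R_eq = 399.7 Ω

MNA unknowns: 6 node voltages V₁..V_6
R1: Y=0.0004808 on G[6,4]
R2: Y=0.5714 on G[0,4]
R3: Y=0.002849 on G[6,2]
R4: Y=0.002132 on G[1,0]
R5: Y=0.09174 on G[2,5]
R6: Y=0.005587 on G[2,5]
R7: Y=0.0002732 on G[2,4]
R8: Y=0.0003704 on G[4,3]
R9: Y=0.0006061 on G[2,5]
R10: Y=0.2415 on G[5,4]
R11: Y=0.3367 on G[3,1]
Idrv: z[1]−=0.33, z[0]+=0.33
solve → V1=-131.9, V2=-0.08534, V3=-131.8, V4=-0.08534, V5=-0.08534, V6=-0.08534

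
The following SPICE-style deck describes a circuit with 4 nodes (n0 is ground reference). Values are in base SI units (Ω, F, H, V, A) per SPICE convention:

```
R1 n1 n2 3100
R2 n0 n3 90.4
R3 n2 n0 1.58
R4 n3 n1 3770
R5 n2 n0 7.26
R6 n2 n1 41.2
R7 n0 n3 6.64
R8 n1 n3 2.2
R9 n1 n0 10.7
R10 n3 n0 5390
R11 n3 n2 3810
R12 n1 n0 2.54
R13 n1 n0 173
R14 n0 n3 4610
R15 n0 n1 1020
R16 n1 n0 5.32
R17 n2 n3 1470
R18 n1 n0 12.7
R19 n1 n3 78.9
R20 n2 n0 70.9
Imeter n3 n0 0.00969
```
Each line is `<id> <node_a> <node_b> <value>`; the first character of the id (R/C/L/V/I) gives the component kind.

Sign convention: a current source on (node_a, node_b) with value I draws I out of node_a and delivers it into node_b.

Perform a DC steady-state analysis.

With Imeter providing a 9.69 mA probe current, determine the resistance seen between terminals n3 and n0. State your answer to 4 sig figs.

Apply KCL at each of the 3 non-ground nodes and solve the resulting linear system.
Node n1: branches {R1, R4, R6, R8, R9, R12, R13, R15, R16, R18, R19} → V_1 = -0.007937
Node n2: branches {R1, R3, R5, R6, R11, R17, R20} → V_2 = -0.0002656
Node n3: branches {R2, R4, R7, R8, R10, R11, R14, R17, R19, Imeter} → V_3 = -0.02125

R_eq = 2.193 Ω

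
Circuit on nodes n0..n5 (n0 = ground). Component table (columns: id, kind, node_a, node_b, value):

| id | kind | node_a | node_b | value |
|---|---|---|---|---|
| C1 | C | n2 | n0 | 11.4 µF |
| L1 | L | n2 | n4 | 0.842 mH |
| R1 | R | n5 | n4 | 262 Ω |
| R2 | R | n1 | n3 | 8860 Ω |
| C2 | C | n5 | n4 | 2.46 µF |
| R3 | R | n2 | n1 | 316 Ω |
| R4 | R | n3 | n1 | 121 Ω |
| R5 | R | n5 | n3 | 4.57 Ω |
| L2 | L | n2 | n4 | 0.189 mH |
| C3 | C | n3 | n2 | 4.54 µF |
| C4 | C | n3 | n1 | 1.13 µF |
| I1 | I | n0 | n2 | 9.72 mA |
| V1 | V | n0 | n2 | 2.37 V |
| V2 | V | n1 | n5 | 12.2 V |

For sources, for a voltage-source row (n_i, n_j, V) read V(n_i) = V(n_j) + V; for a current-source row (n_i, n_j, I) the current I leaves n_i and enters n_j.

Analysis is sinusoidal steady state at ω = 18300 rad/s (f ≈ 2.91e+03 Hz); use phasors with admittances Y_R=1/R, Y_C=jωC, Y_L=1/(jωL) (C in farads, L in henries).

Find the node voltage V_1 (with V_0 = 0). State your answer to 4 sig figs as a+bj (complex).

9.380-0.3134j V

Apply KCL at each of the 5 non-ground nodes and solve the resulting linear system.
Node n1: branches {R2, R3, R4, C4, V2} → V_1 = 9.380-0.3134j
Node n2: branches {C1, L1, R3, L2, C3, I1, V1} → V_2 = -2.370+0.000j
Node n3: branches {R2, R4, R5, C3, C4} → V_3 = -2.060+0.6148j
Node n4: branches {L1, R1, C2, L2} → V_4 = -2.300+0.03924j
Node n5: branches {R1, C2, R5, V2} → V_5 = -2.820-0.3134j
Source currents: i(V1)=-0.009720-0.4944j, i(V2)=-0.1522-0.2278j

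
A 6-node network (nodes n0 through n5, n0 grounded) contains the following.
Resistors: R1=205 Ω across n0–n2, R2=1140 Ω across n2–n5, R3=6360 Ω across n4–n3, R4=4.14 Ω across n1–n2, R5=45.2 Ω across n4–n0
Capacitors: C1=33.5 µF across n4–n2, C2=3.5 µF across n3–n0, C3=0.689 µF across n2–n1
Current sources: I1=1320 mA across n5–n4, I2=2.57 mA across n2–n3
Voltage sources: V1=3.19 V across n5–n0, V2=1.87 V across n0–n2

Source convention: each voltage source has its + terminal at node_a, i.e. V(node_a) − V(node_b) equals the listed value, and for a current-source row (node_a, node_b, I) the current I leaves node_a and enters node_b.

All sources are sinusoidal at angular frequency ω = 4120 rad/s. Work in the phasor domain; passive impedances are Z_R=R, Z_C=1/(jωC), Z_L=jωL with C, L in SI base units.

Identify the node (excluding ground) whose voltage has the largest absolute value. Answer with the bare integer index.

4

MNA unknowns: 5 node voltages V₁..V_5 plus 2 source currents (V1, V2)
R1: Y=0.004878+0.000j on G[0,2]
C1: Y=0.000+0.1380j on G[4,2]
R2: Y=0.0008772+0.000j on G[2,5]
R3: Y=0.0001572+0.000j on G[4,3]
I1: z[5]−=1.32, z[4]+=1.32
C2: Y=0.000+0.01442j on G[3,0]
R4: Y=0.2415+0.000j on G[1,2]
I2: z[2]−=0.00257, z[3]+=0.00257
R5: Y=0.02212+0.000j on G[4,0]
C3: Y=0.000+0.002839j on G[2,1]
V1: row V5−V0=3.19, i_V1 at 5,0
V2: row V0−V2=1.87, i_V2 at 0,2
solve → V1=-1.870+0.000j, V2=-1.870+0.000j, V3=-0.1029-0.1759j, V4=-0.3180-9.615j, V5=3.190+0.000j
aux → i_V1=-1.324+0.000j, i_V2=-1.338-0.2142j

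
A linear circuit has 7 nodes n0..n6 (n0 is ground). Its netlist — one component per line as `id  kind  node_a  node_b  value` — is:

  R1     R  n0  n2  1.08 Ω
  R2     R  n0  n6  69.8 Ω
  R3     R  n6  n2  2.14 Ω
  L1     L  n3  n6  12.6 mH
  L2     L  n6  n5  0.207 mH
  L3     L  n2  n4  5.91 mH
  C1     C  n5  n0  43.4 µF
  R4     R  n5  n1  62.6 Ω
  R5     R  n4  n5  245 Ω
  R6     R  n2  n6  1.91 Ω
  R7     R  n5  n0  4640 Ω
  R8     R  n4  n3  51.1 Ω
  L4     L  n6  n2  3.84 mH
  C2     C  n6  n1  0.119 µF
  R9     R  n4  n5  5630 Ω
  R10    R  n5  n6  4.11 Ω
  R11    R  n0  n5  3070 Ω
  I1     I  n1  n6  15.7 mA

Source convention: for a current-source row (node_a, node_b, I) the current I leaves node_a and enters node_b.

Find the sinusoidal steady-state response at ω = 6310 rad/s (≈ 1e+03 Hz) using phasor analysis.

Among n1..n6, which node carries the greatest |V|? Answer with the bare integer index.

1

Element admittances at ω=6310 rad/s:
  Y(R1) = 0.9259+0.000j S between n0,n2
  Y(R2) = 0.01433+0.000j S between n0,n6
  Y(R3) = 0.4673+0.000j S between n6,n2
  Y(L1) = 0.000-0.01258j S between n3,n6
  Y(L2) = 0.000-0.7656j S between n6,n5
  Y(L3) = 0.000-0.02682j S between n2,n4
  Y(C1) = 0.000+0.2739j S between n5,n0
  Y(R4) = 0.01597+0.000j S between n5,n1
  Y(R5) = 0.004082+0.000j S between n4,n5
  Y(R6) = 0.5236+0.000j S between n2,n6
  Y(R7) = 0.0002155+0.000j S between n5,n0
  Y(R8) = 0.01957+0.000j S between n4,n3
  Y(L4) = 0.000-0.04127j S between n6,n2
  Y(C2) = 0.000+0.0007509j S between n6,n1
  Y(R9) = 0.0001776+0.000j S between n4,n5
  Y(R10) = 0.2433+0.000j S between n5,n6
  Y(R11) = 0.0003257+0.000j S between n0,n5
  I1: injects 0.0157 A into n6 (from n1)
Assemble and solve the 6×6 MNA system:
  V(n1)=-1.000+0.03808j  V(n2)=-0.002487+0.005419j  V(n3)=-0.0004892+0.007206j  V(n4)=-0.002528+0.004315j  V(n5)=-0.01885-0.008706j  V(n6)=-0.004987+0.01038j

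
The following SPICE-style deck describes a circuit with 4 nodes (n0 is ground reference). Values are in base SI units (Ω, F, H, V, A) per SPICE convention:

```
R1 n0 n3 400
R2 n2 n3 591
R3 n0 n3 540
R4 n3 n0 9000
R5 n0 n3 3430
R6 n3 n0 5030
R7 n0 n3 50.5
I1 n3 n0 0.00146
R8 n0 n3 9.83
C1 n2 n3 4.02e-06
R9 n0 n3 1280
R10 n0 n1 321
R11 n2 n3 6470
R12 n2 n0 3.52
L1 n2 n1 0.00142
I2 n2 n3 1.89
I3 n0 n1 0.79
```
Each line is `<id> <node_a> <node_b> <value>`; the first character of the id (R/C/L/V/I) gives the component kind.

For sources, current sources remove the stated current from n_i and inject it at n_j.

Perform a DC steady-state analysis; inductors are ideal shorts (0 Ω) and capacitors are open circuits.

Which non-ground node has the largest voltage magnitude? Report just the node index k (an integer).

MNA unknowns: 3 node voltages V₁..V_3 plus 1 source current (L1)
R1: Y=0.002500 on G[0,3]
R2: Y=0.001692 on G[2,3]
R3: Y=0.001852 on G[0,3]
R4: Y=0.0001111 on G[3,0]
R5: Y=0.0002915 on G[0,3]
R6: Y=0.0001988 on G[3,0]
R7: Y=0.01980 on G[0,3]
I1: z[3]−=0.00146, z[0]+=0.00146
R8: Y=0.1017 on G[0,3]
C1: Y=0.000 on G[2,3]
R9: Y=0.0007813 on G[0,3]
R10: Y=0.003115 on G[0,1]
R11: Y=0.0001546 on G[2,3]
R12: Y=0.2841 on G[2,0]
L1: row V2−V1=0, i_L1 at 2,1
I2: z[2]−=1.89, z[3]+=1.89
I3: z[0]−=0.79, z[1]+=0.79
solve → V1=-3.712, V2=-3.712, V3=14.57
aux → i_L1=-0.8016

3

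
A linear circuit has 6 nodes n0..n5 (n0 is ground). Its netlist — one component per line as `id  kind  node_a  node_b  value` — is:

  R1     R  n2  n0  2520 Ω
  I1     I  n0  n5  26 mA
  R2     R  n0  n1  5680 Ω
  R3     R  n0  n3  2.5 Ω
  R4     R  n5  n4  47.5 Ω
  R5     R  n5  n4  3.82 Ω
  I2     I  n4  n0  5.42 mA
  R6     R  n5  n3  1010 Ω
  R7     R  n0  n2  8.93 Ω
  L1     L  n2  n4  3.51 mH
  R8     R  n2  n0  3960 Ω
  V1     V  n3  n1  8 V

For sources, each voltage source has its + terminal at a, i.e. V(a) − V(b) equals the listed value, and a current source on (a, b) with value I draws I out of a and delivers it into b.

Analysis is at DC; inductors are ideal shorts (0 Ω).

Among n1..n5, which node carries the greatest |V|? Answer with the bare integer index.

MNA unknowns: 5 node voltages V₁..V_5 plus 2 source currents (L1, V1)
R1: Y=0.0003968 on G[2,0]
I1: z[0]−=0.026, z[5]+=0.026
R2: Y=0.0001761 on G[0,1]
R3: Y=0.4000 on G[0,3]
R4: Y=0.02105 on G[5,4]
R5: Y=0.2618 on G[5,4]
I2: z[4]−=0.00542, z[0]+=0.00542
R6: Y=0.0009901 on G[5,3]
R7: Y=0.1120 on G[0,2]
L1: row V2−V4=0, i_L1 at 2,4
R8: Y=0.0002525 on G[2,0]
V1: row V3−V1=8, i_V1 at 3,1
solve → V1=-7.996, V2=0.1804, V3=0.004181, V4=0.1804, V5=0.2714
aux → i_L1=-0.02032, i_V1=-0.001408

1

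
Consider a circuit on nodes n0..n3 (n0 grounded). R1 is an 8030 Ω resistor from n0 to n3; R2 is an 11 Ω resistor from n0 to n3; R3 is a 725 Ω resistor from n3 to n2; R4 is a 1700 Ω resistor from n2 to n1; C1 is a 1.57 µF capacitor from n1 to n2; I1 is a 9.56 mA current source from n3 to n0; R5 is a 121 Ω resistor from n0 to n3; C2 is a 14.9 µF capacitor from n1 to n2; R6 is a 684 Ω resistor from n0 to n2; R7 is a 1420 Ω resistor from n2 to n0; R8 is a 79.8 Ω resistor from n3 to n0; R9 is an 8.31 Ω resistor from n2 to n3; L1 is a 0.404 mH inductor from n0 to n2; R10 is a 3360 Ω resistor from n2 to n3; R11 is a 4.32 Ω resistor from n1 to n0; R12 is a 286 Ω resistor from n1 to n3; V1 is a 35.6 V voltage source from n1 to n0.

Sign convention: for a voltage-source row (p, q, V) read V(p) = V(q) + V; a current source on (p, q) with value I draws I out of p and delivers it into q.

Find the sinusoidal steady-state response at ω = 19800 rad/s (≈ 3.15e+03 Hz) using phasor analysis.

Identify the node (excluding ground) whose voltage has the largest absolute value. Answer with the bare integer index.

2

Apply KCL at each of the 3 non-ground nodes and solve the resulting linear system.
Node n1: branches {R4, C1, C2, R11, R12, V1} → V_1 = 35.60+0.000j
Node n2: branches {R3, R4, C1, C2, R6, R7, R9, L1, R10} → V_2 = 52.83+15.90j
Node n3: branches {R1, R2, R3, I1, R5, R8, R9, R10, R12} → V_3 = 27.64+8.174j
Source currents: i(V1)=-13.44+5.655j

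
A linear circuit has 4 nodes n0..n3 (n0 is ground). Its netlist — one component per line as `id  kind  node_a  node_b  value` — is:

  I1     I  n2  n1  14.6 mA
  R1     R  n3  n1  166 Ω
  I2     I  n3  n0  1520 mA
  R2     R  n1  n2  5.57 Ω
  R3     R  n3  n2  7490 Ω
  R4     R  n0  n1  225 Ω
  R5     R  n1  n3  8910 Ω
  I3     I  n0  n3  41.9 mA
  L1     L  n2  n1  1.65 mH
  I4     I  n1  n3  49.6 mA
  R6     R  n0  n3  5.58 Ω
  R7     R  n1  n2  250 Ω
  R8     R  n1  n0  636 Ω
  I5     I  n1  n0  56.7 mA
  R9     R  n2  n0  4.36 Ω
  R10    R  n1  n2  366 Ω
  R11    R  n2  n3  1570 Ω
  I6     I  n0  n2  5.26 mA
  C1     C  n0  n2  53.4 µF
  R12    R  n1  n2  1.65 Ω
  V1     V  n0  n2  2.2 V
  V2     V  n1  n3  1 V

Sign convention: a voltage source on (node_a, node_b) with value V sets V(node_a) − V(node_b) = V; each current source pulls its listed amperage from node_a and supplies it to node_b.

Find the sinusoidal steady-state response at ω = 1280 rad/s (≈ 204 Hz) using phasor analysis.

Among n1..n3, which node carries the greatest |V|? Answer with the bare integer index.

Apply KCL at each of the 3 non-ground nodes and solve the resulting linear system.
Node n1: branches {I1, R1, R2, R4, R5, L1, I4, R7, R8, I5, R10, R12, V2} → V_1 = -2.972-0.3738j
Node n2: branches {I1, R2, R3, L1, R7, R9, R10, R11, I6, C1, R12, V1} → V_2 = -2.200+0.000j
Node n3: branches {R1, I2, R3, R5, I3, I4, R6, R11, V2} → V_3 = -3.972-0.3738j
Source currents: i(V1)=0.2952-0.2196j, i(V2)=0.7091-0.06729j

3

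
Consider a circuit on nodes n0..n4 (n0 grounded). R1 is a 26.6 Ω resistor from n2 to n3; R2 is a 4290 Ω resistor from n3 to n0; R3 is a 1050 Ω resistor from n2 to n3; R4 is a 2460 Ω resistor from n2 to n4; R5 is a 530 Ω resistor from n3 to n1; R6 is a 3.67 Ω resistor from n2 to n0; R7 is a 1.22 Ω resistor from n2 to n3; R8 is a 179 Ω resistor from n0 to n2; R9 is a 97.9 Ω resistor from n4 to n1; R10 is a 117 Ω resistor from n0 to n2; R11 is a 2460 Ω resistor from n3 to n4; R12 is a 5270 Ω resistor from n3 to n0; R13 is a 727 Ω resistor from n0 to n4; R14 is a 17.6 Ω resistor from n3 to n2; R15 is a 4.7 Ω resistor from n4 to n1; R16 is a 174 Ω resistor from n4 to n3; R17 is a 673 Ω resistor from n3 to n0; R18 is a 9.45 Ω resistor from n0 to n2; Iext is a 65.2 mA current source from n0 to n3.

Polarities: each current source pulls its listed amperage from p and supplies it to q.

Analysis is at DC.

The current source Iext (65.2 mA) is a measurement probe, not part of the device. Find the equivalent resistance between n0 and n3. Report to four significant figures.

MNA unknowns: 4 node voltages V₁..V_4
R1: Y=0.03759 on G[2,3]
R2: Y=0.0002331 on G[3,0]
R3: Y=0.0009524 on G[2,3]
R4: Y=0.0004065 on G[2,4]
R5: Y=0.001887 on G[3,1]
R6: Y=0.2725 on G[2,0]
R7: Y=0.8197 on G[2,3]
R8: Y=0.005587 on G[0,2]
R9: Y=0.01021 on G[4,1]
R10: Y=0.008547 on G[0,2]
R11: Y=0.0004065 on G[3,4]
R12: Y=0.0001898 on G[3,0]
R13: Y=0.001376 on G[0,4]
R14: Y=0.05682 on G[3,2]
R15: Y=0.2128 on G[4,1]
R16: Y=0.005747 on G[4,3]
R17: Y=0.001486 on G[3,0]
R18: Y=0.1058 on G[0,2]
Iext: z[0]−=0.0652, z[3]+=0.0652
solve → V1=0.1992, V2=0.1643, V3=0.2348, V4=0.1989

R_eq = 3.601 Ω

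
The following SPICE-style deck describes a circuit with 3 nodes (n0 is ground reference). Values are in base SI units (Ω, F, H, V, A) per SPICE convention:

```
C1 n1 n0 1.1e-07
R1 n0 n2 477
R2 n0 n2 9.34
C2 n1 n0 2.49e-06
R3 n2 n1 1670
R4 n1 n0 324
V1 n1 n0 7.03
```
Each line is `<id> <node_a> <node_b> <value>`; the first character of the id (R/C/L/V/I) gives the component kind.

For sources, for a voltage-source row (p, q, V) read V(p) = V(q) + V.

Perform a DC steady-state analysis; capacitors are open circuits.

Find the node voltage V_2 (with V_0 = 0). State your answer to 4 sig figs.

0.03835 V

MNA unknowns: 2 node voltages V₁..V_2 plus 1 source current (V1)
C1: Y=0.000 on G[1,0]
R1: Y=0.002096 on G[0,2]
R2: Y=0.1071 on G[0,2]
C2: Y=0.000 on G[1,0]
R3: Y=0.0005988 on G[2,1]
R4: Y=0.003086 on G[1,0]
V1: row V1−V0=7.03, i_V1 at 1,0
solve → V1=7.030, V2=0.03835
aux → i_V1=-0.02588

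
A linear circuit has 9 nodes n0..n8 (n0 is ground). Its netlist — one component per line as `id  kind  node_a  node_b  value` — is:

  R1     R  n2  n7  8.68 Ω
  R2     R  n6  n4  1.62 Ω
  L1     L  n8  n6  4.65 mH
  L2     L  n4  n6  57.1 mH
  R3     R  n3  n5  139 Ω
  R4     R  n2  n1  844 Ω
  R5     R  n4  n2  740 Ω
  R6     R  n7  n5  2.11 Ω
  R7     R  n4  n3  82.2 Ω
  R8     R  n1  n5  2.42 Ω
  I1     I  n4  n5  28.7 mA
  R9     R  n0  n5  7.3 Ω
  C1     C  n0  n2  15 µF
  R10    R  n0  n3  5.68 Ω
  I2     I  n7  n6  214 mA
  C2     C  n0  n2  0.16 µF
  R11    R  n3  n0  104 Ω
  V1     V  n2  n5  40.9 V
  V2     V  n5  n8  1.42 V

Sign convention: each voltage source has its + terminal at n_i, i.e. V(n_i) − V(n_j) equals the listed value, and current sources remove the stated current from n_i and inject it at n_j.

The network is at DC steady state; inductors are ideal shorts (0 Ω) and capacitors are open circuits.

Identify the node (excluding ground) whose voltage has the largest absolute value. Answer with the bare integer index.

2

MNA unknowns: 8 node voltages V₁..V_8 plus 4 source currents (L1, L2, V1, V2)
R1: Y=0.1152 on G[2,7]
R2: Y=0.6173 on G[6,4]
L1: row V8−V6=0, i_L1 at 8,6
L2: row V4−V6=0, i_L2 at 4,6
R3: Y=0.007194 on G[3,5]
R4: Y=0.001185 on G[2,1]
R5: Y=0.001351 on G[4,2]
R6: Y=0.4739 on G[7,5]
R7: Y=0.01217 on G[4,3]
R8: Y=0.4132 on G[1,5]
I1: z[4]−=0.0287, z[5]+=0.0287
R9: Y=0.1370 on G[0,5]
C1: Y=0.000 on G[0,2]
R10: Y=0.1761 on G[0,3]
I2: z[7]−=0.214, z[6]+=0.214
C2: Y=0.000 on G[0,2]
R11: Y=0.009615 on G[3,0]
V1: row V2−V5=40.9, i_V1 at 2,5
V2: row V5−V8=1.42, i_V2 at 5,8
solve → V1=0.2182, V2=41.00, V3=-0.07470, V4=-1.319, V5=0.1012, V6=-1.319, V7=7.736, V8=-1.319
aux → i_L1=-0.2576, i_L2=0.04362, i_V1=-3.938, i_V2=-0.2576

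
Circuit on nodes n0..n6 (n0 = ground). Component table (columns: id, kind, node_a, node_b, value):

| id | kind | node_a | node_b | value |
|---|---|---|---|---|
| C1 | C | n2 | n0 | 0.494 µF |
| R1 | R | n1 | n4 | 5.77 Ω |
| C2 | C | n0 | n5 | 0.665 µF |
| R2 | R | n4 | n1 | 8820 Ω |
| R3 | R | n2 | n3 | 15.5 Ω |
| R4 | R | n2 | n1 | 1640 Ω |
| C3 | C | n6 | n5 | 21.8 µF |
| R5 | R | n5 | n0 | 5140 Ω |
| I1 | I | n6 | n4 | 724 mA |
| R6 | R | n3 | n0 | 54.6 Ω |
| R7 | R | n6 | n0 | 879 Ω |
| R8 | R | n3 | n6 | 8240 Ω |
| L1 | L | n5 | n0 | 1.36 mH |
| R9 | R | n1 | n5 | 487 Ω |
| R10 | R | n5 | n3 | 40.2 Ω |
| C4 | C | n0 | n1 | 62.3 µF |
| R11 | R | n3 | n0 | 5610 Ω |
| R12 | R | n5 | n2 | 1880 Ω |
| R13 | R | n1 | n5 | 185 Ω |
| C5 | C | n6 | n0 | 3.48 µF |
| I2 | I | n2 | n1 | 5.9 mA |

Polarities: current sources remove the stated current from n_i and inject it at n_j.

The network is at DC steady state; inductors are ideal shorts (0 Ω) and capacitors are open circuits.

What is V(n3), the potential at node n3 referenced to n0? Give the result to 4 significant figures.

-0.4792 V

Element admittances at DC:
  Y(C1) = 0.000 S between n2,n0
  Y(R1) = 0.1733 S between n1,n4
  Y(C2) = 0.000 S between n0,n5
  Y(R2) = 0.0001134 S between n4,n1
  Y(R3) = 0.06452 S between n2,n3
  Y(R4) = 0.0006098 S between n2,n1
  Y(C3) = 0.000 S between n6,n5
  Y(R5) = 0.0001946 S between n5,n0
  I1: injects 0.724 A into n4 (from n6)
  Y(R6) = 0.01832 S between n3,n0
  Y(R7) = 0.001138 S between n6,n0
  Y(R8) = 0.0001214 S between n3,n6
  L1: short n5↔n0 (DC inductor)
  Y(R9) = 0.002053 S between n1,n5
  Y(R10) = 0.02488 S between n5,n3
  Y(C4) = 0.000 S between n0,n1
  Y(R11) = 0.0001783 S between n3,n0
  Y(R12) = 0.0005319 S between n5,n2
  Y(R13) = 0.005405 S between n1,n5
  Y(C5) = 0.000 S between n6,n0
  I2: injects 0.0059 A into n1 (from n2)
Assemble and solve the 7×7 MNA system:
  V(n1)=90.48  V(n2)=0.2796  V(n3)=-0.4792  V(n4)=94.66  V(n5)=0.000  V(n6)=-575.1
  i(L1)=0.6631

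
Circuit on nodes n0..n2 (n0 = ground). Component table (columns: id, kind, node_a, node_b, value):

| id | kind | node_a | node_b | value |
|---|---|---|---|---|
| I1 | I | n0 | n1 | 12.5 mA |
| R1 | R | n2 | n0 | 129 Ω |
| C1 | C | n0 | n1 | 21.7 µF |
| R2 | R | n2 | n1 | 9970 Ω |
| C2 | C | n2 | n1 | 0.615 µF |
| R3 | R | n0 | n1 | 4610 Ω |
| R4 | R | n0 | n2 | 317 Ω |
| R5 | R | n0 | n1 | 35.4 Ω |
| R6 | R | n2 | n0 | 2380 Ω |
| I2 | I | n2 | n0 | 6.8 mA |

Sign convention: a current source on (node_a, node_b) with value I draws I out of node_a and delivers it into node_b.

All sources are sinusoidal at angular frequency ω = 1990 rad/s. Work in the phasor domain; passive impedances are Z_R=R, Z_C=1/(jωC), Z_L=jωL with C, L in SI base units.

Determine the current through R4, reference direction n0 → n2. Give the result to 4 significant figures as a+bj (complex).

MNA unknowns: 2 node voltages V₁..V_2
I1: z[0]−=0.0125, z[1]+=0.0125
R1: Y=0.007752+0.000j on G[2,0]
C1: Y=0.000+0.04318j on G[0,1]
R2: Y=0.0001003+0.000j on G[2,1]
C2: Y=0.000+0.001224j on G[2,1]
R3: Y=0.0002169+0.000j on G[0,1]
R4: Y=0.003155+0.000j on G[0,2]
R5: Y=0.02825+0.000j on G[0,1]
R6: Y=0.0004202+0.000j on G[2,0]
I2: z[2]−=0.0068, z[0]+=0.0068
solve → V1=0.1157-0.2038j, V2=-0.5646+0.07108j

0.001781-0.0002242j A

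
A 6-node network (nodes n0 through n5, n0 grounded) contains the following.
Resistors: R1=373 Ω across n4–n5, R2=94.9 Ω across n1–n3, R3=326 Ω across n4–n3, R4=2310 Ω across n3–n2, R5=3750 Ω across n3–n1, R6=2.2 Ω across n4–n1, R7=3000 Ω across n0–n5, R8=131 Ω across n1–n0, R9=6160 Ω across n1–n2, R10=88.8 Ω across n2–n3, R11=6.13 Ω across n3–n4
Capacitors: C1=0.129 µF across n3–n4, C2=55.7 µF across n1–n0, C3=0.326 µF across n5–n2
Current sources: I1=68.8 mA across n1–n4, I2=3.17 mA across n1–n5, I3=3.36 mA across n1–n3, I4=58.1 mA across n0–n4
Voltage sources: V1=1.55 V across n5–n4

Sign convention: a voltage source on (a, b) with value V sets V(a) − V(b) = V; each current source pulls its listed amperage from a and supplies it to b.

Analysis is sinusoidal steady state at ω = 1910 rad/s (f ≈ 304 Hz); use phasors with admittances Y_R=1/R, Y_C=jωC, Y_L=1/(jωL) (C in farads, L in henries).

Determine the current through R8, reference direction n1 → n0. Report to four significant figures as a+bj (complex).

Element admittances at ω=1910 rad/s:
  Y(R1) = 0.002681+0.000j S between n4,n5
  Y(R2) = 0.01054+0.000j S between n1,n3
  Y(C1) = 0.000+0.0002464j S between n3,n4
  I1: injects 0.0688 A into n4 (from n1)
  I2: injects 0.00317 A into n5 (from n1)
  I3: injects 0.00336 A into n3 (from n1)
  Y(R3) = 0.003067+0.000j S between n4,n3
  Y(C2) = 0.000+0.1064j S between n1,n0
  Y(R4) = 0.0004329+0.000j S between n3,n2
  Y(R5) = 0.0002667+0.000j S between n3,n1
  Y(R6) = 0.4545+0.000j S between n4,n1
  Y(R7) = 0.0003333+0.000j S between n0,n5
  Y(R8) = 0.007634+0.000j S between n1,n0
  Y(C3) = 0.000+0.0006227j S between n5,n2
  Y(R9) = 0.0001623+0.000j S between n1,n2
  Y(R10) = 0.01126+0.000j S between n2,n3
  I4: injects 0.0581 A into n4 (from n0)
  Y(R11) = 0.1631+0.000j S between n3,n4
  V1: constraint V(n5)−V(n4) = 1.55
Assemble and solve the 6×6 MNA system:
  V(n1)=0.04024-0.5374j  V(n2)=0.3277-0.4506j  V(n3)=0.3271-0.5318j  V(n4)=0.3255-0.5371j  V(n5)=1.875-0.5371j
  i(V1)=-0.001665-0.0007847j

0.0003072-0.004102j A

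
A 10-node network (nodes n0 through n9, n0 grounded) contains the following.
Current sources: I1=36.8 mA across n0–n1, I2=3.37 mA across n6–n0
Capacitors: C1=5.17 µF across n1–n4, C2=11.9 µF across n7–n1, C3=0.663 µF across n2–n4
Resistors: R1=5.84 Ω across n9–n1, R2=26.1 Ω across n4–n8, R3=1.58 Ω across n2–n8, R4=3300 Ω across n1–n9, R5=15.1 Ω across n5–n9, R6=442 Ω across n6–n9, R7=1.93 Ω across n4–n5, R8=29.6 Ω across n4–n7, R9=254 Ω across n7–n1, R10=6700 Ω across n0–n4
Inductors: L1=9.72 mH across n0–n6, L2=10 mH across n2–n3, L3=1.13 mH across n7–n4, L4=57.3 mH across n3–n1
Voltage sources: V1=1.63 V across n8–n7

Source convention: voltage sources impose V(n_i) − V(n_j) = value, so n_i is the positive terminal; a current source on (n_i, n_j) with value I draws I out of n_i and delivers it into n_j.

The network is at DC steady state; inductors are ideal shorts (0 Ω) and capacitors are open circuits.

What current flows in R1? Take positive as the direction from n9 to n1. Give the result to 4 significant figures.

Element admittances at DC:
  I1: injects 0.0368 A into n1 (from n0)
  Y(C1) = 0.000 S between n1,n4
  Y(R1) = 0.1712 S between n9,n1
  L1: short n0↔n6 (DC inductor)
  I2: injects 0.00337 A into n0 (from n6)
  Y(R2) = 0.03831 S between n4,n8
  Y(R3) = 0.6329 S between n2,n8
  Y(R4) = 0.0003030 S between n1,n9
  Y(C2) = 0.000 S between n7,n1
  Y(R5) = 0.06623 S between n5,n9
  L2: short n2↔n3 (DC inductor)
  Y(R6) = 0.002262 S between n6,n9
  Y(C3) = 0.000 S between n2,n4
  Y(R7) = 0.5181 S between n4,n5
  Y(R8) = 0.03378 S between n4,n7
  L3: short n7↔n4 (DC inductor)
  L4: short n3↔n1 (DC inductor)
  Y(R9) = 0.003937 S between n7,n1
  Y(R10) = 0.0001493 S between n0,n4
  V1: constraint V(n8)−V(n7) = 1.63
Assemble and solve the 14×14 MNA system:
  V(n1)=15.86  V(n2)=15.86  V(n3)=15.86  V(n4)=14.33  V(n5)=14.44  V(n6)=0.000  V(n7)=14.33  V(n8)=15.96  V(n9)=15.32
  i(L1)=-0.03129  i(L2)=0.06207  i(L3)=-0.1185  i(L4)=0.06207  i(V1)=-0.1245

-0.09267 A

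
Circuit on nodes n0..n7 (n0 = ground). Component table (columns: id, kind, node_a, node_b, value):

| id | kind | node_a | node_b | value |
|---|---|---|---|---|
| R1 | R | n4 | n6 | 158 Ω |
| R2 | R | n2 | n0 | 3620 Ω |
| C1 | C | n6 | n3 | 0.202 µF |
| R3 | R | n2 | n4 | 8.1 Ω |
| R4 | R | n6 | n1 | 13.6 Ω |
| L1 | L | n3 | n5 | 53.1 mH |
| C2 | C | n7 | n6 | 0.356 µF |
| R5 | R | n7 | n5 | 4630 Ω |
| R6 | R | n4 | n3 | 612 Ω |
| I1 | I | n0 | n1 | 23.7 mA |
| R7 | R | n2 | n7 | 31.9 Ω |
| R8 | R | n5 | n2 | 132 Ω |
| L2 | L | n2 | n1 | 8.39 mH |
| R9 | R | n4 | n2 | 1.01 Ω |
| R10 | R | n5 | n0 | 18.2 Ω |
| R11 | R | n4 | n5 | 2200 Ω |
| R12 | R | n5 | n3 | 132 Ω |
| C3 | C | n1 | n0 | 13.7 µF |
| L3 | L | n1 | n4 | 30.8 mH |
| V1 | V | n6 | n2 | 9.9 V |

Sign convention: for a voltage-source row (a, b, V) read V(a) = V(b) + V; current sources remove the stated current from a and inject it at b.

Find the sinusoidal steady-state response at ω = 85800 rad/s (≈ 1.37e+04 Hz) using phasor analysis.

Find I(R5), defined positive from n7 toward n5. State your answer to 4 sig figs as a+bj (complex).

-0.0007060+0.0009684j A

MNA unknowns: 7 node voltages V₁..V_7 plus 1 source current (V1)
R1: Y=0.006329+0.000j on G[4,6]
R2: Y=0.0002762+0.000j on G[2,0]
C1: Y=0.000+0.01733j on G[6,3]
R3: Y=0.1235+0.000j on G[2,4]
R4: Y=0.07353+0.000j on G[6,1]
L1: Y=0.000-0.0002195j on G[3,5]
C2: Y=0.000+0.03054j on G[7,6]
R5: Y=0.0002160+0.000j on G[7,5]
R6: Y=0.001634+0.000j on G[4,3]
I1: z[0]−=0.0237, z[1]+=0.0237
R7: Y=0.03135+0.000j on G[2,7]
R8: Y=0.007576+0.000j on G[5,2]
L2: Y=0.000-0.001389j on G[2,1]
R9: Y=0.9901+0.000j on G[4,2]
R10: Y=0.05495+0.000j on G[5,0]
R11: Y=0.0004545+0.000j on G[4,5]
R12: Y=0.007576+0.000j on G[5,3]
C3: Y=0.000+1.175j on G[1,0]
L3: Y=0.000-0.0003784j on G[1,4]
V1: row V6−V2=9.9, i_V1 at 6,2
solve → V1=-0.003952-0.06983j, V2=-9.103-0.3514j, V3=0.2407+1.085j, V4=-9.030-0.3521j, V5=-1.017+0.08632j, V6=0.7968-0.3514j, V7=-4.286+4.570j
aux → i_V1=-0.2963-0.1442j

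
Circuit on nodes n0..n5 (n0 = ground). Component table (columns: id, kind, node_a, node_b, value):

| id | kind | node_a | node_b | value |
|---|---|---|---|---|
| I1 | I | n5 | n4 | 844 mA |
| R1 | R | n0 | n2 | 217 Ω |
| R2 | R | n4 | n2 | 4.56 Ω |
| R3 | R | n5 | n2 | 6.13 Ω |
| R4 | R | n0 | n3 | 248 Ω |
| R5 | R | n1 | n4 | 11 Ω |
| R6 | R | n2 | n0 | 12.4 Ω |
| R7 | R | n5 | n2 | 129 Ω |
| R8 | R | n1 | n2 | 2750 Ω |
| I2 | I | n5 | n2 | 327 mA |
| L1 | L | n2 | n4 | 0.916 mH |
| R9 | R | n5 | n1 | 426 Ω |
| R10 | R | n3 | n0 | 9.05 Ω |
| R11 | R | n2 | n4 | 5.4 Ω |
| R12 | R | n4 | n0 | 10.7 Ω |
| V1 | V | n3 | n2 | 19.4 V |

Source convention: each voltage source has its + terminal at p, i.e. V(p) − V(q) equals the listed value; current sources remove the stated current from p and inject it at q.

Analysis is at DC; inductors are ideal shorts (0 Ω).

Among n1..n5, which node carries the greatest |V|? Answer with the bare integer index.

Element admittances at DC:
  I1: injects 0.844 A into n4 (from n5)
  Y(R1) = 0.004608 S between n0,n2
  Y(R2) = 0.2193 S between n4,n2
  Y(R3) = 0.1631 S between n5,n2
  Y(R4) = 0.004032 S between n0,n3
  Y(R5) = 0.09091 S between n1,n4
  Y(R6) = 0.08065 S between n2,n0
  Y(R7) = 0.007752 S between n5,n2
  Y(R8) = 0.0003636 S between n1,n2
  I2: injects 0.327 A into n2 (from n5)
  L1: short n2↔n4 (DC inductor)
  Y(R9) = 0.002347 S between n5,n1
  Y(R10) = 0.1105 S between n3,n0
  Y(R11) = 0.1852 S between n2,n4
  Y(R12) = 0.09346 S between n4,n0
  V1: constraint V(n3)−V(n2) = 19.4
Assemble and solve the 7×7 MNA system:
  V(n1)=-7.747  V(n2)=-7.577  V(n3)=11.82  V(n4)=-7.577  V(n5)=-14.34
  i(L1)=-1.537  i(V1)=-1.354

5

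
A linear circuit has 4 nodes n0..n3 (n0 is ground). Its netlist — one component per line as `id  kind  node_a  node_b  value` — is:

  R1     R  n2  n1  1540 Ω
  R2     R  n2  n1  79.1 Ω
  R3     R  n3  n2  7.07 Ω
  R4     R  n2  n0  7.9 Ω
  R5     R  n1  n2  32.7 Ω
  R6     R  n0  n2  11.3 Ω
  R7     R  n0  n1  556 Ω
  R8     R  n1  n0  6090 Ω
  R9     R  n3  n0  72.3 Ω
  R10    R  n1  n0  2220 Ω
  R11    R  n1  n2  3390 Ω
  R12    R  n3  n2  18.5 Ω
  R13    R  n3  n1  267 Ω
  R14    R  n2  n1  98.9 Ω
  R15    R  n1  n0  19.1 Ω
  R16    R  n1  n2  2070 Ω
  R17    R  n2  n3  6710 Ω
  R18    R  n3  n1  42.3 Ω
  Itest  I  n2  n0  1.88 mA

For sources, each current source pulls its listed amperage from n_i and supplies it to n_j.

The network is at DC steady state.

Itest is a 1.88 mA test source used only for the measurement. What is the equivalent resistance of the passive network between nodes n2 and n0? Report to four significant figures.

MNA unknowns: 3 node voltages V₁..V_3
R1: Y=0.0006494 on G[2,1]
R2: Y=0.01264 on G[2,1]
R3: Y=0.1414 on G[3,2]
R4: Y=0.1266 on G[2,0]
R5: Y=0.03058 on G[1,2]
R6: Y=0.08850 on G[0,2]
R7: Y=0.001799 on G[0,1]
R8: Y=0.0001642 on G[1,0]
R9: Y=0.01383 on G[3,0]
R10: Y=0.0004505 on G[1,0]
R11: Y=0.0002950 on G[1,2]
R12: Y=0.05405 on G[3,2]
R13: Y=0.003745 on G[3,1]
R14: Y=0.01011 on G[2,1]
R15: Y=0.05236 on G[1,0]
R16: Y=0.0004831 on G[1,2]
R17: Y=0.0001490 on G[2,3]
R18: Y=0.02364 on G[3,1]
Itest: z[2]−=0.00188, z[0]+=0.00188
solve → V1=-0.004198, V2=-0.007255, V3=-0.006478

R_eq = 3.859 Ω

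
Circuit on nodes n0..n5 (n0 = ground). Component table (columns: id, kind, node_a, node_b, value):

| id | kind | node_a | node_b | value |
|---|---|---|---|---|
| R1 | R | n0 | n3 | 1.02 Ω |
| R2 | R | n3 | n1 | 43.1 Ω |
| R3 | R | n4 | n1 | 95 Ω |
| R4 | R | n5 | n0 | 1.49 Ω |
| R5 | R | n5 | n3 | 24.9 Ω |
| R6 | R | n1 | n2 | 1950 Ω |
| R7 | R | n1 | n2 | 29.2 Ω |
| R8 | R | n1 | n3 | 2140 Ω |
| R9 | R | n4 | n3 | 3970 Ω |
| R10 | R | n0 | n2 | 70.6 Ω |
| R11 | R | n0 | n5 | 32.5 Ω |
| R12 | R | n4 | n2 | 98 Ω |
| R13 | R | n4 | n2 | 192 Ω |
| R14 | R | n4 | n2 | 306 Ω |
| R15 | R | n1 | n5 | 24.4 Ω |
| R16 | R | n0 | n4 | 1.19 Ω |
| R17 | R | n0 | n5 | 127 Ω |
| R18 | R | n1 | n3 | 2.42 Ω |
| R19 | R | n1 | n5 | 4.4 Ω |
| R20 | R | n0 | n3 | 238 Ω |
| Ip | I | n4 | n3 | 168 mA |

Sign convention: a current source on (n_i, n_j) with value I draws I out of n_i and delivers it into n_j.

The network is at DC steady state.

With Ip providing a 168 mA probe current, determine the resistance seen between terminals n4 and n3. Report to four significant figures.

MNA unknowns: 5 node voltages V₁..V_5
R1: Y=0.9804 on G[0,3]
R2: Y=0.02320 on G[3,1]
R3: Y=0.01053 on G[4,1]
R4: Y=0.6711 on G[5,0]
R5: Y=0.04016 on G[5,3]
R6: Y=0.0005128 on G[1,2]
R7: Y=0.03425 on G[1,2]
R8: Y=0.0004673 on G[1,3]
R9: Y=0.0002519 on G[4,3]
R10: Y=0.01416 on G[0,2]
R11: Y=0.03077 on G[0,5]
R12: Y=0.01020 on G[4,2]
R13: Y=0.005208 on G[4,2]
R14: Y=0.003268 on G[4,2]
R15: Y=0.04098 on G[1,5]
R16: Y=0.8403 on G[0,4]
R17: Y=0.007874 on G[0,5]
R18: Y=0.4132 on G[1,3]
R19: Y=0.2273 on G[1,5]
R20: Y=0.004202 on G[0,3]
Ip: z[4]−=0.168, z[3]+=0.168
solve → V1=0.09070, V2=-0.006461, V3=0.1428, V4=-0.1921, V5=0.02953

R_eq = 1.994 Ω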